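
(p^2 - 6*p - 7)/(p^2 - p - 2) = (p - 7)/(p - 2)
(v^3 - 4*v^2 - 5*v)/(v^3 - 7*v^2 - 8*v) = (v - 5)/(v - 8)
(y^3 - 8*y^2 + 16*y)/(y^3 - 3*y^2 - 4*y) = (y - 4)/(y + 1)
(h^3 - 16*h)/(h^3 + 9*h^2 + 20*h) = (h - 4)/(h + 5)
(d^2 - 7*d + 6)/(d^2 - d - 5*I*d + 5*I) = (d - 6)/(d - 5*I)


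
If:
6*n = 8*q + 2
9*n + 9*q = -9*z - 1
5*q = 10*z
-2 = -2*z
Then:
No Solution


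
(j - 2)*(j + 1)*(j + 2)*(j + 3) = j^4 + 4*j^3 - j^2 - 16*j - 12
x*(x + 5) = x^2 + 5*x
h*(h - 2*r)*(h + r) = h^3 - h^2*r - 2*h*r^2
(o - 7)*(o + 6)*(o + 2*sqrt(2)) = o^3 - o^2 + 2*sqrt(2)*o^2 - 42*o - 2*sqrt(2)*o - 84*sqrt(2)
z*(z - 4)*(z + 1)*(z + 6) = z^4 + 3*z^3 - 22*z^2 - 24*z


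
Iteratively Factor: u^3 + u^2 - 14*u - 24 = (u + 3)*(u^2 - 2*u - 8) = (u - 4)*(u + 3)*(u + 2)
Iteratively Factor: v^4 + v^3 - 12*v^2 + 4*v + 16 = (v - 2)*(v^3 + 3*v^2 - 6*v - 8) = (v - 2)*(v + 4)*(v^2 - v - 2) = (v - 2)*(v + 1)*(v + 4)*(v - 2)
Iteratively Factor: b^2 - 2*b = (b)*(b - 2)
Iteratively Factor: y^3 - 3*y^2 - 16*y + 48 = (y - 4)*(y^2 + y - 12) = (y - 4)*(y - 3)*(y + 4)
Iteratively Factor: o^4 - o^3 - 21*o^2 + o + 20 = (o + 1)*(o^3 - 2*o^2 - 19*o + 20) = (o + 1)*(o + 4)*(o^2 - 6*o + 5) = (o - 1)*(o + 1)*(o + 4)*(o - 5)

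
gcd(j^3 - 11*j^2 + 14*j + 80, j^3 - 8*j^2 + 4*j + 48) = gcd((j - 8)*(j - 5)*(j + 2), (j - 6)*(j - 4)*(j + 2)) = j + 2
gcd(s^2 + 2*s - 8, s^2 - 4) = s - 2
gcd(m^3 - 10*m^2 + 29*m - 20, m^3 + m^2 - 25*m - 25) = m - 5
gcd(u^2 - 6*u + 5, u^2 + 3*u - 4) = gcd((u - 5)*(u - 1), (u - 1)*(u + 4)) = u - 1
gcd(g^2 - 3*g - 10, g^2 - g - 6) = g + 2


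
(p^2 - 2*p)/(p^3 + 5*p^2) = (p - 2)/(p*(p + 5))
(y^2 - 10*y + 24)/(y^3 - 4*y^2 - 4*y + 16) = (y - 6)/(y^2 - 4)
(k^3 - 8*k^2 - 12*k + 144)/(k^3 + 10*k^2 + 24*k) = (k^2 - 12*k + 36)/(k*(k + 6))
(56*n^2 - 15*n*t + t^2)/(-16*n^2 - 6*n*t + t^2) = (-7*n + t)/(2*n + t)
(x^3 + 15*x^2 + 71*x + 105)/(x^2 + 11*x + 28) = (x^2 + 8*x + 15)/(x + 4)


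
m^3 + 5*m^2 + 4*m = m*(m + 1)*(m + 4)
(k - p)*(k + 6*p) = k^2 + 5*k*p - 6*p^2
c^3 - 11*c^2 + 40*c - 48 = (c - 4)^2*(c - 3)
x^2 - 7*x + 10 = (x - 5)*(x - 2)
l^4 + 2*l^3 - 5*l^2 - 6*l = l*(l - 2)*(l + 1)*(l + 3)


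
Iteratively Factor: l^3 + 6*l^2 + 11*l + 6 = (l + 3)*(l^2 + 3*l + 2) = (l + 2)*(l + 3)*(l + 1)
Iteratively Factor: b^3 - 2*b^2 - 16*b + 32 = (b - 4)*(b^2 + 2*b - 8) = (b - 4)*(b - 2)*(b + 4)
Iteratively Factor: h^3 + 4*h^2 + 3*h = (h + 1)*(h^2 + 3*h) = h*(h + 1)*(h + 3)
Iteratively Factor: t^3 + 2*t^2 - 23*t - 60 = (t + 3)*(t^2 - t - 20) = (t + 3)*(t + 4)*(t - 5)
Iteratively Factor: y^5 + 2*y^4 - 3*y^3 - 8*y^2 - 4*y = (y + 1)*(y^4 + y^3 - 4*y^2 - 4*y) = (y + 1)^2*(y^3 - 4*y) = (y + 1)^2*(y + 2)*(y^2 - 2*y) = y*(y + 1)^2*(y + 2)*(y - 2)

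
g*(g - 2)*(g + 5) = g^3 + 3*g^2 - 10*g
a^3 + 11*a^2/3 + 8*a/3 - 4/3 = (a - 1/3)*(a + 2)^2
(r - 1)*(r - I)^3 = r^4 - r^3 - 3*I*r^3 - 3*r^2 + 3*I*r^2 + 3*r + I*r - I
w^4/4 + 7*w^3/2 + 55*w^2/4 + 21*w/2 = w*(w/4 + 1/4)*(w + 6)*(w + 7)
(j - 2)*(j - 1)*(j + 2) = j^3 - j^2 - 4*j + 4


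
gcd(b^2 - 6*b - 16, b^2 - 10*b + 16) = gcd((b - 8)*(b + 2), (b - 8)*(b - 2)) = b - 8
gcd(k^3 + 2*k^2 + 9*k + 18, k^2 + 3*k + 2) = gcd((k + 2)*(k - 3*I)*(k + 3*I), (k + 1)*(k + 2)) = k + 2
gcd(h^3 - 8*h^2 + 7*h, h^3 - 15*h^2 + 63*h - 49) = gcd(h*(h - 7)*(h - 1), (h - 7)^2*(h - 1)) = h^2 - 8*h + 7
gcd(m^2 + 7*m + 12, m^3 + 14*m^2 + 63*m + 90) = m + 3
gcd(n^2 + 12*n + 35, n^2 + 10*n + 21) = n + 7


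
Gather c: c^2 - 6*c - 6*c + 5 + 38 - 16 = c^2 - 12*c + 27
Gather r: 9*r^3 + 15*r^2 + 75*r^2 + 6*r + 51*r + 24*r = 9*r^3 + 90*r^2 + 81*r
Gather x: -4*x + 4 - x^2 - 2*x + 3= -x^2 - 6*x + 7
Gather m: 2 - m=2 - m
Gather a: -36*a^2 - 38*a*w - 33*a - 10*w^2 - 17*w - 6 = -36*a^2 + a*(-38*w - 33) - 10*w^2 - 17*w - 6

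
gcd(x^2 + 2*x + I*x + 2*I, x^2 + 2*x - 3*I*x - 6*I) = x + 2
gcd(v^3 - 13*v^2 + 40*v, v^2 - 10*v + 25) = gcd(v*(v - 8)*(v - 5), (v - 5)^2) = v - 5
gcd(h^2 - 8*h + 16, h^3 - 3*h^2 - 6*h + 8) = h - 4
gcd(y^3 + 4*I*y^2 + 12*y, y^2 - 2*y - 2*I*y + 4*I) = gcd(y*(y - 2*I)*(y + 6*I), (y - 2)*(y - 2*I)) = y - 2*I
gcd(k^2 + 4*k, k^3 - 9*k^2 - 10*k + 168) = k + 4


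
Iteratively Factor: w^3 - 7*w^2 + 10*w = (w - 2)*(w^2 - 5*w) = w*(w - 2)*(w - 5)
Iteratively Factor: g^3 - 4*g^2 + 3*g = (g)*(g^2 - 4*g + 3) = g*(g - 3)*(g - 1)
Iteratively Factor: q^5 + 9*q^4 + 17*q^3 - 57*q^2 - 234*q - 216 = (q + 4)*(q^4 + 5*q^3 - 3*q^2 - 45*q - 54) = (q + 3)*(q + 4)*(q^3 + 2*q^2 - 9*q - 18) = (q + 2)*(q + 3)*(q + 4)*(q^2 - 9) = (q - 3)*(q + 2)*(q + 3)*(q + 4)*(q + 3)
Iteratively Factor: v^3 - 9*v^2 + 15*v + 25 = (v + 1)*(v^2 - 10*v + 25) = (v - 5)*(v + 1)*(v - 5)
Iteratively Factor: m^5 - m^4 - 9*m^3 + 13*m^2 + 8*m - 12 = (m - 2)*(m^4 + m^3 - 7*m^2 - m + 6) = (m - 2)*(m + 1)*(m^3 - 7*m + 6) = (m - 2)^2*(m + 1)*(m^2 + 2*m - 3) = (m - 2)^2*(m - 1)*(m + 1)*(m + 3)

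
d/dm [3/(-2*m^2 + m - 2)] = 3*(4*m - 1)/(2*m^2 - m + 2)^2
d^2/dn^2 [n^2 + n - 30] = 2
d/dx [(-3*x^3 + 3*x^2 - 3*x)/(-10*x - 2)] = 3*(10*x^3 - 2*x^2 - 2*x + 1)/(2*(25*x^2 + 10*x + 1))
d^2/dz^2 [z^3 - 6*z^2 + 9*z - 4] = 6*z - 12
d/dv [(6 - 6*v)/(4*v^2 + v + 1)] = 6*(-4*v^2 - v + (v - 1)*(8*v + 1) - 1)/(4*v^2 + v + 1)^2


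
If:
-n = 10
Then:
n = -10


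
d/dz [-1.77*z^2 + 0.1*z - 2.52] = 0.1 - 3.54*z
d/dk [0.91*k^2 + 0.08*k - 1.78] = 1.82*k + 0.08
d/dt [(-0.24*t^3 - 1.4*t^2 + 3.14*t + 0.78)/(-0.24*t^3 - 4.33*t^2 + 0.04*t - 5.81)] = (0.7032*t^4 + 1.488*t^3 + 18.285*t^2 + 23.0228*t - 18.2746)/(0.0576*t^6 + 2.0784*t^5 + 18.7297*t^4 + 2.4424*t^3 + 50.3162*t^2 - 0.4648*t + 33.7561)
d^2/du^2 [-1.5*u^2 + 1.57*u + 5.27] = -3.00000000000000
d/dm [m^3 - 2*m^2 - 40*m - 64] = 3*m^2 - 4*m - 40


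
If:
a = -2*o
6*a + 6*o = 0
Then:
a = 0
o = 0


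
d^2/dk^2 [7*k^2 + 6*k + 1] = 14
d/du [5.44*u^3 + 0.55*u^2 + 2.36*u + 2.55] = 16.32*u^2 + 1.1*u + 2.36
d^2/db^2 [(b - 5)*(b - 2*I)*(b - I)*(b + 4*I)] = 12*b^2 + 6*b*(-5 + I) + 20 - 10*I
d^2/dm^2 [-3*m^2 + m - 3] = -6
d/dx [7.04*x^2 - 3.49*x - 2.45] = 14.08*x - 3.49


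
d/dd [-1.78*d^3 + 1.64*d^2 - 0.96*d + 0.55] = -5.34*d^2 + 3.28*d - 0.96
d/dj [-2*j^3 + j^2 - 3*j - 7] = -6*j^2 + 2*j - 3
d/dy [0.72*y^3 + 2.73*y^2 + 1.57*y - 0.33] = 2.16*y^2 + 5.46*y + 1.57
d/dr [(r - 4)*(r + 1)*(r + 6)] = 3*r^2 + 6*r - 22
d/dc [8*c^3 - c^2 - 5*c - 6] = 24*c^2 - 2*c - 5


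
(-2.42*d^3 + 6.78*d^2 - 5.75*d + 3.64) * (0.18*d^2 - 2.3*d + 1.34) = -0.4356*d^5 + 6.7864*d^4 - 19.8718*d^3 + 22.9654*d^2 - 16.077*d + 4.8776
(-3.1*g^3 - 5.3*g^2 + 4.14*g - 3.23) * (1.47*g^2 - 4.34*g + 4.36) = -4.557*g^5 + 5.663*g^4 + 15.5718*g^3 - 45.8237*g^2 + 32.0686*g - 14.0828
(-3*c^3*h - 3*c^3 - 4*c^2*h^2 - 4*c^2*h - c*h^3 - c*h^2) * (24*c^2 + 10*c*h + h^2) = -72*c^5*h - 72*c^5 - 126*c^4*h^2 - 126*c^4*h - 67*c^3*h^3 - 67*c^3*h^2 - 14*c^2*h^4 - 14*c^2*h^3 - c*h^5 - c*h^4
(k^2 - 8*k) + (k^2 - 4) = 2*k^2 - 8*k - 4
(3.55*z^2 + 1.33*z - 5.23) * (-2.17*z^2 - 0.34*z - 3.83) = -7.7035*z^4 - 4.0931*z^3 - 2.6996*z^2 - 3.3157*z + 20.0309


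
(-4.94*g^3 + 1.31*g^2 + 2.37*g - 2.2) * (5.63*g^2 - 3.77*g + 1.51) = -27.8122*g^5 + 25.9991*g^4 + 0.944999999999999*g^3 - 19.3428*g^2 + 11.8727*g - 3.322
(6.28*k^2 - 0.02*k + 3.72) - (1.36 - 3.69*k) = 6.28*k^2 + 3.67*k + 2.36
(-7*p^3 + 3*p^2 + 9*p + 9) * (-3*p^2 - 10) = 21*p^5 - 9*p^4 + 43*p^3 - 57*p^2 - 90*p - 90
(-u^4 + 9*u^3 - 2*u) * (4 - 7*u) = 7*u^5 - 67*u^4 + 36*u^3 + 14*u^2 - 8*u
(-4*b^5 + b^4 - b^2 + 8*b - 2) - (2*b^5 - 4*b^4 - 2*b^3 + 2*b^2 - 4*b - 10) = -6*b^5 + 5*b^4 + 2*b^3 - 3*b^2 + 12*b + 8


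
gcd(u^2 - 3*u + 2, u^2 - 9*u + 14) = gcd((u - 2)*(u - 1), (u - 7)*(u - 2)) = u - 2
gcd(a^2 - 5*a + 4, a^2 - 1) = a - 1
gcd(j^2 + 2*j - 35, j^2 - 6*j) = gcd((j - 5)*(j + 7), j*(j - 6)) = 1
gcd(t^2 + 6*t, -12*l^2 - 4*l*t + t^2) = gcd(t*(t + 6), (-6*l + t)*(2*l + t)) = 1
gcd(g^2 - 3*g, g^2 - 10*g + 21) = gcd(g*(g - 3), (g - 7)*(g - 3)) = g - 3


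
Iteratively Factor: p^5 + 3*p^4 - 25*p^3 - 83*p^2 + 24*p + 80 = (p + 4)*(p^4 - p^3 - 21*p^2 + p + 20) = (p + 1)*(p + 4)*(p^3 - 2*p^2 - 19*p + 20) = (p + 1)*(p + 4)^2*(p^2 - 6*p + 5) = (p - 5)*(p + 1)*(p + 4)^2*(p - 1)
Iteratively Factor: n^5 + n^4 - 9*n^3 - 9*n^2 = (n)*(n^4 + n^3 - 9*n^2 - 9*n) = n*(n + 3)*(n^3 - 2*n^2 - 3*n) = n*(n - 3)*(n + 3)*(n^2 + n) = n^2*(n - 3)*(n + 3)*(n + 1)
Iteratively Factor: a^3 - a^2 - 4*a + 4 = (a + 2)*(a^2 - 3*a + 2) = (a - 2)*(a + 2)*(a - 1)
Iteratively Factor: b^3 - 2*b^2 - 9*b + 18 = (b - 2)*(b^2 - 9) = (b - 3)*(b - 2)*(b + 3)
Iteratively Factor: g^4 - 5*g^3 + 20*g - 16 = (g + 2)*(g^3 - 7*g^2 + 14*g - 8) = (g - 1)*(g + 2)*(g^2 - 6*g + 8) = (g - 4)*(g - 1)*(g + 2)*(g - 2)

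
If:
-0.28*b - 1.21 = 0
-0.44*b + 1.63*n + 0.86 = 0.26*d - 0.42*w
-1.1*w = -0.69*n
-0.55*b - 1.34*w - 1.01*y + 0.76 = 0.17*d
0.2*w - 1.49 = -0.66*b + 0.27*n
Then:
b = -4.32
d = -208.15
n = -30.04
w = -18.84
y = 63.14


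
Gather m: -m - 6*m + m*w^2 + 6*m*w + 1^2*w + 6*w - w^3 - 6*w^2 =m*(w^2 + 6*w - 7) - w^3 - 6*w^2 + 7*w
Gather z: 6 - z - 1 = 5 - z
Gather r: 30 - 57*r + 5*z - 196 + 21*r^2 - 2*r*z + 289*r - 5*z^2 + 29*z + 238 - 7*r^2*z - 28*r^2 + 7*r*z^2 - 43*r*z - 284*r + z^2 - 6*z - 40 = r^2*(-7*z - 7) + r*(7*z^2 - 45*z - 52) - 4*z^2 + 28*z + 32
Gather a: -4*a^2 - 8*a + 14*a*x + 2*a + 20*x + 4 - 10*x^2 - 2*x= -4*a^2 + a*(14*x - 6) - 10*x^2 + 18*x + 4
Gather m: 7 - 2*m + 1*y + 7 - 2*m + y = -4*m + 2*y + 14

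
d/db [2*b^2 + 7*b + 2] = 4*b + 7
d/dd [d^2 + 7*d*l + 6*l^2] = 2*d + 7*l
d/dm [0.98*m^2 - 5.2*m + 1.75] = 1.96*m - 5.2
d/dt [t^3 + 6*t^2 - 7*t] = 3*t^2 + 12*t - 7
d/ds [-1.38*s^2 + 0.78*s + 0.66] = 0.78 - 2.76*s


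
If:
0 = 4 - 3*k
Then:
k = 4/3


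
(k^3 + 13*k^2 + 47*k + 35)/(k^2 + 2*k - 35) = (k^2 + 6*k + 5)/(k - 5)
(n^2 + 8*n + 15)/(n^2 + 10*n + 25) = (n + 3)/(n + 5)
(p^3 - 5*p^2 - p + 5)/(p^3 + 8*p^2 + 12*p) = (p^3 - 5*p^2 - p + 5)/(p*(p^2 + 8*p + 12))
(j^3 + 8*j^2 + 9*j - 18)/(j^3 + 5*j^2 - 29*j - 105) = (j^2 + 5*j - 6)/(j^2 + 2*j - 35)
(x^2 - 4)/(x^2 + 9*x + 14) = (x - 2)/(x + 7)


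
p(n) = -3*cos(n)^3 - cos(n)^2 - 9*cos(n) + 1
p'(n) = 9*sin(n)*cos(n)^2 + 2*sin(n)*cos(n) + 9*sin(n)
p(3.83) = 8.74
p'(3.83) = -8.15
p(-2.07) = 5.41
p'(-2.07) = -8.87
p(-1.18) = -2.74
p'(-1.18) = -10.23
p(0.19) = -11.64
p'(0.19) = 3.71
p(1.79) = 2.94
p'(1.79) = 8.78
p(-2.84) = 11.29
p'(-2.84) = -4.54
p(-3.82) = 8.82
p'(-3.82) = 8.09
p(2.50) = 9.11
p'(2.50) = 7.88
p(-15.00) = 8.58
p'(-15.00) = -8.24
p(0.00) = -12.00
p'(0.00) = 0.00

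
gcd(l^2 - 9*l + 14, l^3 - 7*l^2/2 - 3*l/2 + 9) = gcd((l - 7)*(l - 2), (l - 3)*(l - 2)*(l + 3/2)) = l - 2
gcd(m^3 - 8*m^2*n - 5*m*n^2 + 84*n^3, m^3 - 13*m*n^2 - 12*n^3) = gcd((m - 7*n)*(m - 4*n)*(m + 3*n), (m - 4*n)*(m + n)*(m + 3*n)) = m^2 - m*n - 12*n^2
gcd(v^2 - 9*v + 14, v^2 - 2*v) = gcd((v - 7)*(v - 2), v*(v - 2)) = v - 2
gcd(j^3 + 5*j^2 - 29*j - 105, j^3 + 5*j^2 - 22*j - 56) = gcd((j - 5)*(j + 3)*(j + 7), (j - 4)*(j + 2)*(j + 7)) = j + 7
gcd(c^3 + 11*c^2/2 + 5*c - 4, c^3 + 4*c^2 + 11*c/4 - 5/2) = c^2 + 3*c/2 - 1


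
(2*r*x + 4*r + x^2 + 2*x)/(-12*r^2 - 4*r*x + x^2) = (x + 2)/(-6*r + x)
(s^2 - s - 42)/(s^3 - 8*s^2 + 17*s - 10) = (s^2 - s - 42)/(s^3 - 8*s^2 + 17*s - 10)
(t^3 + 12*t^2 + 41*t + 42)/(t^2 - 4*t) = (t^3 + 12*t^2 + 41*t + 42)/(t*(t - 4))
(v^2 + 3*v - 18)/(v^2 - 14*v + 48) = (v^2 + 3*v - 18)/(v^2 - 14*v + 48)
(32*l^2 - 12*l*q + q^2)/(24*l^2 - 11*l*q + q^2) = (-4*l + q)/(-3*l + q)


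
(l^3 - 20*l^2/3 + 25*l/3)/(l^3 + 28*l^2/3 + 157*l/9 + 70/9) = 3*l*(3*l^2 - 20*l + 25)/(9*l^3 + 84*l^2 + 157*l + 70)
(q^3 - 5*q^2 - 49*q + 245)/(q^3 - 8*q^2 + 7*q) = (q^2 + 2*q - 35)/(q*(q - 1))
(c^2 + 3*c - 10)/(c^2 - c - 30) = (c - 2)/(c - 6)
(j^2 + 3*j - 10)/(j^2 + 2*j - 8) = (j + 5)/(j + 4)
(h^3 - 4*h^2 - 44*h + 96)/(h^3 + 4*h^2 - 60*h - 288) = (h - 2)/(h + 6)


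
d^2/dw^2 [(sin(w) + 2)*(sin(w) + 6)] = -8*sin(w) + 2*cos(2*w)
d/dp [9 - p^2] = -2*p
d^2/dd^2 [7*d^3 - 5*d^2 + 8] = 42*d - 10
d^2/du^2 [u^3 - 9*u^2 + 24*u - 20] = 6*u - 18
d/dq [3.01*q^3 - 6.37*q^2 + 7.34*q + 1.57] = 9.03*q^2 - 12.74*q + 7.34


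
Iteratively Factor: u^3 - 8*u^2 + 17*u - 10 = (u - 5)*(u^2 - 3*u + 2) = (u - 5)*(u - 1)*(u - 2)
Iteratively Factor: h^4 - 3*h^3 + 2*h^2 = (h - 1)*(h^3 - 2*h^2) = h*(h - 1)*(h^2 - 2*h) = h*(h - 2)*(h - 1)*(h)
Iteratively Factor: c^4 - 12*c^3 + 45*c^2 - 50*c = (c)*(c^3 - 12*c^2 + 45*c - 50) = c*(c - 5)*(c^2 - 7*c + 10) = c*(c - 5)*(c - 2)*(c - 5)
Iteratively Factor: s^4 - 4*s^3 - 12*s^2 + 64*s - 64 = (s - 4)*(s^3 - 12*s + 16) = (s - 4)*(s - 2)*(s^2 + 2*s - 8) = (s - 4)*(s - 2)*(s + 4)*(s - 2)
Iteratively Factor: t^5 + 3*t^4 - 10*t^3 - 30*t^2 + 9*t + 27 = (t + 1)*(t^4 + 2*t^3 - 12*t^2 - 18*t + 27) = (t - 3)*(t + 1)*(t^3 + 5*t^2 + 3*t - 9) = (t - 3)*(t + 1)*(t + 3)*(t^2 + 2*t - 3) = (t - 3)*(t + 1)*(t + 3)^2*(t - 1)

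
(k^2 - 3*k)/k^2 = (k - 3)/k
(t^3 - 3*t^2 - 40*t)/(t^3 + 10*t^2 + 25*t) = (t - 8)/(t + 5)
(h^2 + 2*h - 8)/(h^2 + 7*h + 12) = (h - 2)/(h + 3)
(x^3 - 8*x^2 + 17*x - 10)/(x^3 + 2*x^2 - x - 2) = (x^2 - 7*x + 10)/(x^2 + 3*x + 2)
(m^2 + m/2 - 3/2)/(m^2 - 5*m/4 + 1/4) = 2*(2*m + 3)/(4*m - 1)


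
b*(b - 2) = b^2 - 2*b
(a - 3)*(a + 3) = a^2 - 9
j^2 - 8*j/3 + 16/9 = (j - 4/3)^2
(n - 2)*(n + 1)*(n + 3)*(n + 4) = n^4 + 6*n^3 + 3*n^2 - 26*n - 24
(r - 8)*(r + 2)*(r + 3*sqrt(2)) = r^3 - 6*r^2 + 3*sqrt(2)*r^2 - 18*sqrt(2)*r - 16*r - 48*sqrt(2)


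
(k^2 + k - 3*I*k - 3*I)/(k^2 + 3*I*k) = (k^2 + k - 3*I*k - 3*I)/(k*(k + 3*I))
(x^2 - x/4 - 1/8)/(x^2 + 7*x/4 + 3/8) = (2*x - 1)/(2*x + 3)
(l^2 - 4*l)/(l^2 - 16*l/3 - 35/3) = 3*l*(4 - l)/(-3*l^2 + 16*l + 35)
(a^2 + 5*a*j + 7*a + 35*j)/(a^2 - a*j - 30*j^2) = (a + 7)/(a - 6*j)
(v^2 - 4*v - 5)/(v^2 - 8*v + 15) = (v + 1)/(v - 3)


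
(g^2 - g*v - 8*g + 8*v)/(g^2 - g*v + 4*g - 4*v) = (g - 8)/(g + 4)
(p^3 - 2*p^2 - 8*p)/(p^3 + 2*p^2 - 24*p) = (p + 2)/(p + 6)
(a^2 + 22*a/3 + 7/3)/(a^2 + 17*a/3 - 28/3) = (3*a + 1)/(3*a - 4)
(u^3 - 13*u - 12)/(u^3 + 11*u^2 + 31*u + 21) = (u - 4)/(u + 7)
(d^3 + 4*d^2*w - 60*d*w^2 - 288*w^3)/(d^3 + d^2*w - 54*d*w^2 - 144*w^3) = (d + 6*w)/(d + 3*w)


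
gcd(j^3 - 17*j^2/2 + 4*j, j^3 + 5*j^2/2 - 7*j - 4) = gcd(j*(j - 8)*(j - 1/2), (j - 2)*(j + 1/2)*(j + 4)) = 1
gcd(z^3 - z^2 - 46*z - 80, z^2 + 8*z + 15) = z + 5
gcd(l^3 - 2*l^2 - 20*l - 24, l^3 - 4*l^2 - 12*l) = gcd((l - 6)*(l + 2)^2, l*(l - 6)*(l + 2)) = l^2 - 4*l - 12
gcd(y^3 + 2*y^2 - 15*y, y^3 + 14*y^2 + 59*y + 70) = y + 5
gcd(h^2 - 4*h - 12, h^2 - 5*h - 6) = h - 6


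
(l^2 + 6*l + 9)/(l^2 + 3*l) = (l + 3)/l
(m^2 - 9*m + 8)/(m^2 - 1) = (m - 8)/(m + 1)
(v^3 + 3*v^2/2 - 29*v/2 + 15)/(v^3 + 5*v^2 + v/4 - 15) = 2*(v^2 + 3*v - 10)/(2*v^2 + 13*v + 20)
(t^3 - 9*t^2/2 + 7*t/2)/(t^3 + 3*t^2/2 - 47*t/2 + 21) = t/(t + 6)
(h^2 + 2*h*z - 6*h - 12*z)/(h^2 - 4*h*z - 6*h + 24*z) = (-h - 2*z)/(-h + 4*z)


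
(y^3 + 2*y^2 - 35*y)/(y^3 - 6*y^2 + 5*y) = (y + 7)/(y - 1)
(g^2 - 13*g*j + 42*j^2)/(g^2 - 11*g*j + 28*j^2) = (g - 6*j)/(g - 4*j)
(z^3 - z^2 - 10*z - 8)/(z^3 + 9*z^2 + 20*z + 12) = (z - 4)/(z + 6)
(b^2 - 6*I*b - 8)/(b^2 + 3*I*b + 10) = (b - 4*I)/(b + 5*I)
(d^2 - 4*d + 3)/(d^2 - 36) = (d^2 - 4*d + 3)/(d^2 - 36)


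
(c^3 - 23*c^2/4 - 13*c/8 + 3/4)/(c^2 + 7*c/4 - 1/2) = (c^2 - 11*c/2 - 3)/(c + 2)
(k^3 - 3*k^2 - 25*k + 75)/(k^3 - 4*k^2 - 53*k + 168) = (k^2 - 25)/(k^2 - k - 56)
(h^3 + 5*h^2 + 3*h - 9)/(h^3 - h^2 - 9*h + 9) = (h + 3)/(h - 3)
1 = 1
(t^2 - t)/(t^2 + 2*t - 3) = t/(t + 3)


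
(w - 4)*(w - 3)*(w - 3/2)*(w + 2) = w^4 - 13*w^3/2 + 11*w^2/2 + 27*w - 36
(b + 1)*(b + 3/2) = b^2 + 5*b/2 + 3/2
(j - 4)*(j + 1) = j^2 - 3*j - 4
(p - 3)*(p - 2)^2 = p^3 - 7*p^2 + 16*p - 12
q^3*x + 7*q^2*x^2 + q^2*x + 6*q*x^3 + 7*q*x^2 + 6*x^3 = (q + x)*(q + 6*x)*(q*x + x)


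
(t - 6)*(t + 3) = t^2 - 3*t - 18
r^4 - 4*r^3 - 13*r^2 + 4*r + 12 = (r - 6)*(r - 1)*(r + 1)*(r + 2)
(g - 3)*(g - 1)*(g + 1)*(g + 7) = g^4 + 4*g^3 - 22*g^2 - 4*g + 21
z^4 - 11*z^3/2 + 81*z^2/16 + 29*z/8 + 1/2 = (z - 4)*(z - 2)*(z + 1/4)^2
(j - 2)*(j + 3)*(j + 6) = j^3 + 7*j^2 - 36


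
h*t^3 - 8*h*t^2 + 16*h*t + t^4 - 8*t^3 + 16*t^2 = t*(h + t)*(t - 4)^2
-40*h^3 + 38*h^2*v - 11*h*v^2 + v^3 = (-5*h + v)*(-4*h + v)*(-2*h + v)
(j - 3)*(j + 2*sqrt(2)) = j^2 - 3*j + 2*sqrt(2)*j - 6*sqrt(2)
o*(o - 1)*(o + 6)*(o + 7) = o^4 + 12*o^3 + 29*o^2 - 42*o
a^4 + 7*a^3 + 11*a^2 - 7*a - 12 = (a - 1)*(a + 1)*(a + 3)*(a + 4)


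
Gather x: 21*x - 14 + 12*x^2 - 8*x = 12*x^2 + 13*x - 14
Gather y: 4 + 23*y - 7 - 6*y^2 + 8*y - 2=-6*y^2 + 31*y - 5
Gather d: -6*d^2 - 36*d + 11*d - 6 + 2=-6*d^2 - 25*d - 4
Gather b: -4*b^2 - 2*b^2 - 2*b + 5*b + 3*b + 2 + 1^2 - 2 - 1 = -6*b^2 + 6*b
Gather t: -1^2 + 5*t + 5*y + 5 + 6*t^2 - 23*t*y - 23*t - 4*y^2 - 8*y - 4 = 6*t^2 + t*(-23*y - 18) - 4*y^2 - 3*y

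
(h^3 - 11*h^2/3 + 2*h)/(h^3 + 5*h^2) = (h^2 - 11*h/3 + 2)/(h*(h + 5))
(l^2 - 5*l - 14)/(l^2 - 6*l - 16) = (l - 7)/(l - 8)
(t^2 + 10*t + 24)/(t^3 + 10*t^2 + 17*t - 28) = (t + 6)/(t^2 + 6*t - 7)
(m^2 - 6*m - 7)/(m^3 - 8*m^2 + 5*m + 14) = 1/(m - 2)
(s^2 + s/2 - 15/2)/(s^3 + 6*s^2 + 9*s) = (s - 5/2)/(s*(s + 3))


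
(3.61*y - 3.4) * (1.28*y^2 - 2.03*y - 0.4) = 4.6208*y^3 - 11.6803*y^2 + 5.458*y + 1.36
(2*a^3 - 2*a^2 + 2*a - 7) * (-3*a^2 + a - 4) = -6*a^5 + 8*a^4 - 16*a^3 + 31*a^2 - 15*a + 28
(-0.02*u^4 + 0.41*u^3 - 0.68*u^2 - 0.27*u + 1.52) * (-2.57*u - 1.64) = 0.0514*u^5 - 1.0209*u^4 + 1.0752*u^3 + 1.8091*u^2 - 3.4636*u - 2.4928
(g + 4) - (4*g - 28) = 32 - 3*g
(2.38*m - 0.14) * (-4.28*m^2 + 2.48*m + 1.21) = -10.1864*m^3 + 6.5016*m^2 + 2.5326*m - 0.1694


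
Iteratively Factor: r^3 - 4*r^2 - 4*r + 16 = (r - 4)*(r^2 - 4) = (r - 4)*(r - 2)*(r + 2)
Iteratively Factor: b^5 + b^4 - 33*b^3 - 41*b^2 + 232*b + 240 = (b - 5)*(b^4 + 6*b^3 - 3*b^2 - 56*b - 48) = (b - 5)*(b - 3)*(b^3 + 9*b^2 + 24*b + 16) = (b - 5)*(b - 3)*(b + 1)*(b^2 + 8*b + 16) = (b - 5)*(b - 3)*(b + 1)*(b + 4)*(b + 4)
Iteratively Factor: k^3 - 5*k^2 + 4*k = (k - 1)*(k^2 - 4*k) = k*(k - 1)*(k - 4)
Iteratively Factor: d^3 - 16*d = (d)*(d^2 - 16) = d*(d + 4)*(d - 4)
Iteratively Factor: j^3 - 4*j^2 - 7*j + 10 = (j - 5)*(j^2 + j - 2) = (j - 5)*(j + 2)*(j - 1)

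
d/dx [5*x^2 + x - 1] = 10*x + 1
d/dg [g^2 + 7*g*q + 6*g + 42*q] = 2*g + 7*q + 6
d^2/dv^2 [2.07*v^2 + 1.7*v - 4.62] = 4.14000000000000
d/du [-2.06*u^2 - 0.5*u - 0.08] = -4.12*u - 0.5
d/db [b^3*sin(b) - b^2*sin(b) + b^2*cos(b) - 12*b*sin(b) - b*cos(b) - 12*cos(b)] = b^3*cos(b) + 2*b^2*sin(b) - b^2*cos(b) - b*sin(b) - 10*b*cos(b) - cos(b)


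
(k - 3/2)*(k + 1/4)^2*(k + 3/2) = k^4 + k^3/2 - 35*k^2/16 - 9*k/8 - 9/64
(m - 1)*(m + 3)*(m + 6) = m^3 + 8*m^2 + 9*m - 18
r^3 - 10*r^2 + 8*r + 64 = (r - 8)*(r - 4)*(r + 2)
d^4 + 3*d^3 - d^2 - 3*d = d*(d - 1)*(d + 1)*(d + 3)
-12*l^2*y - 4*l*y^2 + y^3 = y*(-6*l + y)*(2*l + y)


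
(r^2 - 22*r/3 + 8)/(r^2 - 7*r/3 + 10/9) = 3*(3*r^2 - 22*r + 24)/(9*r^2 - 21*r + 10)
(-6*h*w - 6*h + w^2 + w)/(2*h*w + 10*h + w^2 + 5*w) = (-6*h*w - 6*h + w^2 + w)/(2*h*w + 10*h + w^2 + 5*w)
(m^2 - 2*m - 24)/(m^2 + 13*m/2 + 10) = 2*(m - 6)/(2*m + 5)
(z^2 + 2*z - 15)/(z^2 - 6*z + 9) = (z + 5)/(z - 3)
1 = 1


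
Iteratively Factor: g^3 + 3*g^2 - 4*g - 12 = (g + 3)*(g^2 - 4) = (g + 2)*(g + 3)*(g - 2)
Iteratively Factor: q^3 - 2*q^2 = (q)*(q^2 - 2*q) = q^2*(q - 2)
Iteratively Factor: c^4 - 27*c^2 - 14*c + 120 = (c + 3)*(c^3 - 3*c^2 - 18*c + 40) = (c + 3)*(c + 4)*(c^2 - 7*c + 10) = (c - 5)*(c + 3)*(c + 4)*(c - 2)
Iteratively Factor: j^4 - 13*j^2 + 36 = (j + 3)*(j^3 - 3*j^2 - 4*j + 12) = (j + 2)*(j + 3)*(j^2 - 5*j + 6) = (j - 3)*(j + 2)*(j + 3)*(j - 2)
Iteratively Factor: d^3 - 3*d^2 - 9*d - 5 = (d + 1)*(d^2 - 4*d - 5) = (d - 5)*(d + 1)*(d + 1)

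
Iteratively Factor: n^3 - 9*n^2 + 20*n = (n - 4)*(n^2 - 5*n) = n*(n - 4)*(n - 5)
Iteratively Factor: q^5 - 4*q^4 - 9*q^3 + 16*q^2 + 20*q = (q - 5)*(q^4 + q^3 - 4*q^2 - 4*q) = (q - 5)*(q - 2)*(q^3 + 3*q^2 + 2*q) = (q - 5)*(q - 2)*(q + 2)*(q^2 + q) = (q - 5)*(q - 2)*(q + 1)*(q + 2)*(q)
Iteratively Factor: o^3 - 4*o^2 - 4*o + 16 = (o - 2)*(o^2 - 2*o - 8) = (o - 2)*(o + 2)*(o - 4)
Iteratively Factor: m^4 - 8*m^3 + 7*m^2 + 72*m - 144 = (m + 3)*(m^3 - 11*m^2 + 40*m - 48) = (m - 3)*(m + 3)*(m^2 - 8*m + 16) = (m - 4)*(m - 3)*(m + 3)*(m - 4)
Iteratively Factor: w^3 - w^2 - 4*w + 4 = (w - 2)*(w^2 + w - 2) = (w - 2)*(w - 1)*(w + 2)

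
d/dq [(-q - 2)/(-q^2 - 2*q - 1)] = (-q - 3)/(q^3 + 3*q^2 + 3*q + 1)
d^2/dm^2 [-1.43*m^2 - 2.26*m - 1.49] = -2.86000000000000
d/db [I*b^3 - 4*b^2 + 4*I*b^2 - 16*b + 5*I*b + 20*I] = 3*I*b^2 + 8*b*(-1 + I) - 16 + 5*I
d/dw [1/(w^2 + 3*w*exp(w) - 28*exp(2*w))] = (-3*w*exp(w) - 2*w + 56*exp(2*w) - 3*exp(w))/(w^2 + 3*w*exp(w) - 28*exp(2*w))^2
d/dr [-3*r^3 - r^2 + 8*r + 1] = -9*r^2 - 2*r + 8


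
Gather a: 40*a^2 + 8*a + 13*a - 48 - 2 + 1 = 40*a^2 + 21*a - 49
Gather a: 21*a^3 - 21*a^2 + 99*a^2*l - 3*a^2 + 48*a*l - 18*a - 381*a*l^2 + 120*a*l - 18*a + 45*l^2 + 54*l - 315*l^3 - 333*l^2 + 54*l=21*a^3 + a^2*(99*l - 24) + a*(-381*l^2 + 168*l - 36) - 315*l^3 - 288*l^2 + 108*l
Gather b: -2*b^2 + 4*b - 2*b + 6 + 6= -2*b^2 + 2*b + 12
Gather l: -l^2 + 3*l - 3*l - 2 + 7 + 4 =9 - l^2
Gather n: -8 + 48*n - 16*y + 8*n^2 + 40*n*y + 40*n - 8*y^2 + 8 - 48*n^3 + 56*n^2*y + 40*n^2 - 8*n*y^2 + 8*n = -48*n^3 + n^2*(56*y + 48) + n*(-8*y^2 + 40*y + 96) - 8*y^2 - 16*y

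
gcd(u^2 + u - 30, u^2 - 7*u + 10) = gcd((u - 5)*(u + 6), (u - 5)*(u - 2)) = u - 5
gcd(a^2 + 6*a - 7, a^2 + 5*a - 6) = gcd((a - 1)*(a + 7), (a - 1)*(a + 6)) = a - 1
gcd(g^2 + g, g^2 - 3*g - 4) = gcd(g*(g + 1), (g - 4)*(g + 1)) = g + 1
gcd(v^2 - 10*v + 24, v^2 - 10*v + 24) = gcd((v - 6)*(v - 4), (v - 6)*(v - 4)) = v^2 - 10*v + 24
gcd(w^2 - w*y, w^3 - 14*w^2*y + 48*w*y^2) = w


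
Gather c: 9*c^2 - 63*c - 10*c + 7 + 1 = 9*c^2 - 73*c + 8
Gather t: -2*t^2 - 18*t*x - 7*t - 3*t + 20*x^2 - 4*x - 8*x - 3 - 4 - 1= -2*t^2 + t*(-18*x - 10) + 20*x^2 - 12*x - 8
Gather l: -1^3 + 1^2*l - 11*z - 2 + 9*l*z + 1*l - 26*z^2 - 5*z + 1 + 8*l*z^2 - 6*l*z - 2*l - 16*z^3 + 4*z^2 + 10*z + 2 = l*(8*z^2 + 3*z) - 16*z^3 - 22*z^2 - 6*z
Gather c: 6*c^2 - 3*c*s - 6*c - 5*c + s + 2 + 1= 6*c^2 + c*(-3*s - 11) + s + 3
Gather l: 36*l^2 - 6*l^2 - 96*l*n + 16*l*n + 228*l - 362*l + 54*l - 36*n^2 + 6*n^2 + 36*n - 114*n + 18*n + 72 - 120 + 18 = 30*l^2 + l*(-80*n - 80) - 30*n^2 - 60*n - 30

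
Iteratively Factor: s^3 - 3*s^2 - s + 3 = (s - 1)*(s^2 - 2*s - 3) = (s - 1)*(s + 1)*(s - 3)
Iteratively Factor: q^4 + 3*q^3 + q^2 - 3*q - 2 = (q - 1)*(q^3 + 4*q^2 + 5*q + 2) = (q - 1)*(q + 1)*(q^2 + 3*q + 2) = (q - 1)*(q + 1)^2*(q + 2)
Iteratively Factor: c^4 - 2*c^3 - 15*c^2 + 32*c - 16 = (c - 4)*(c^3 + 2*c^2 - 7*c + 4) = (c - 4)*(c - 1)*(c^2 + 3*c - 4) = (c - 4)*(c - 1)*(c + 4)*(c - 1)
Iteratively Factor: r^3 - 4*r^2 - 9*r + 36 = (r - 4)*(r^2 - 9) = (r - 4)*(r - 3)*(r + 3)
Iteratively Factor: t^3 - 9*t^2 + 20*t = (t - 5)*(t^2 - 4*t) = (t - 5)*(t - 4)*(t)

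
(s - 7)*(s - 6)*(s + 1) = s^3 - 12*s^2 + 29*s + 42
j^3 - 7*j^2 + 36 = (j - 6)*(j - 3)*(j + 2)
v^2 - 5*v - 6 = (v - 6)*(v + 1)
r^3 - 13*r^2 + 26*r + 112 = (r - 8)*(r - 7)*(r + 2)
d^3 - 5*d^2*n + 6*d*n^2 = d*(d - 3*n)*(d - 2*n)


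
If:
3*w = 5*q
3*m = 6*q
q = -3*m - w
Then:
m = 0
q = 0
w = 0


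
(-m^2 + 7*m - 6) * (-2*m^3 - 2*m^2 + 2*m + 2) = 2*m^5 - 12*m^4 - 4*m^3 + 24*m^2 + 2*m - 12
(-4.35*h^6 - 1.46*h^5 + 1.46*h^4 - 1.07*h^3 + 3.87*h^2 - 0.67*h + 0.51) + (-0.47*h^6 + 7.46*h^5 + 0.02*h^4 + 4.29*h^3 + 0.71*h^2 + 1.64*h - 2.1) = -4.82*h^6 + 6.0*h^5 + 1.48*h^4 + 3.22*h^3 + 4.58*h^2 + 0.97*h - 1.59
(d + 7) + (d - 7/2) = 2*d + 7/2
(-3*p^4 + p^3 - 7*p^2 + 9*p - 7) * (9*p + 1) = -27*p^5 + 6*p^4 - 62*p^3 + 74*p^2 - 54*p - 7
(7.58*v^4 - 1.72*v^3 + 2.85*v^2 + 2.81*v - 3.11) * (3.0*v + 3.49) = 22.74*v^5 + 21.2942*v^4 + 2.5472*v^3 + 18.3765*v^2 + 0.476900000000001*v - 10.8539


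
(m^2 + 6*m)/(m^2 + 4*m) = (m + 6)/(m + 4)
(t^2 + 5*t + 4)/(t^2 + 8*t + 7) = (t + 4)/(t + 7)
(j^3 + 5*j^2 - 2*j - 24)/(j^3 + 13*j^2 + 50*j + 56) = (j^2 + j - 6)/(j^2 + 9*j + 14)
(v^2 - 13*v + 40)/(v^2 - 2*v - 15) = (v - 8)/(v + 3)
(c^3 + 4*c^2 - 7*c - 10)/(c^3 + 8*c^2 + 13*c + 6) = (c^2 + 3*c - 10)/(c^2 + 7*c + 6)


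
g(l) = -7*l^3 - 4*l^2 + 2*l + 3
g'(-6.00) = -706.00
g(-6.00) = 1359.00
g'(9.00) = -1771.00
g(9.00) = -5406.00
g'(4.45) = -449.45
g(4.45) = -684.16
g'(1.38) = -49.03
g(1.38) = -20.25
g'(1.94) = -92.56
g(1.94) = -59.28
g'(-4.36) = -362.32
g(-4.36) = 498.41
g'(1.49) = -56.54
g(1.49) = -26.06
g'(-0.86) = -6.65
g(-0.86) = 2.77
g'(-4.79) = -441.51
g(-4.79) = 670.96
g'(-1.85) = -55.07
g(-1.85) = 29.93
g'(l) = -21*l^2 - 8*l + 2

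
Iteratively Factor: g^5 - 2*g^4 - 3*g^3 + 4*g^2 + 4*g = (g - 2)*(g^4 - 3*g^2 - 2*g) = (g - 2)*(g + 1)*(g^3 - g^2 - 2*g) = (g - 2)^2*(g + 1)*(g^2 + g) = (g - 2)^2*(g + 1)^2*(g)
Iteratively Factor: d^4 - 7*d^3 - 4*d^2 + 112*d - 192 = (d + 4)*(d^3 - 11*d^2 + 40*d - 48) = (d - 3)*(d + 4)*(d^2 - 8*d + 16) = (d - 4)*(d - 3)*(d + 4)*(d - 4)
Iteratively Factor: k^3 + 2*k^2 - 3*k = (k - 1)*(k^2 + 3*k) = (k - 1)*(k + 3)*(k)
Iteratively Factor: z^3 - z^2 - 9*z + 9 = (z - 1)*(z^2 - 9) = (z - 1)*(z + 3)*(z - 3)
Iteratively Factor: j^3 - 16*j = (j + 4)*(j^2 - 4*j) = j*(j + 4)*(j - 4)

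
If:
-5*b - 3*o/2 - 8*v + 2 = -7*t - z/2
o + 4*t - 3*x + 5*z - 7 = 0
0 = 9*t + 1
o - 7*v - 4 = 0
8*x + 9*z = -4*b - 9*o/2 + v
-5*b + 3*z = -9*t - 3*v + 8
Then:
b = -48691/24171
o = 20320/3453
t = -1/9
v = 6508/24171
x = -37811/24171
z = -45440/72513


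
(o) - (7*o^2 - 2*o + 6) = -7*o^2 + 3*o - 6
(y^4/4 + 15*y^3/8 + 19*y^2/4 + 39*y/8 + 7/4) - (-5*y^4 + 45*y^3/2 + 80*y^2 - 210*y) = 21*y^4/4 - 165*y^3/8 - 301*y^2/4 + 1719*y/8 + 7/4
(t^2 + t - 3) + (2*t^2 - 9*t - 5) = 3*t^2 - 8*t - 8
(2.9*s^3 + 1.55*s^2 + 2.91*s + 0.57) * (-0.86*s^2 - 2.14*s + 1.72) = -2.494*s^5 - 7.539*s^4 - 0.831600000000001*s^3 - 4.0516*s^2 + 3.7854*s + 0.9804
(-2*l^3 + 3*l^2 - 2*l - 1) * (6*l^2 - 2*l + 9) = -12*l^5 + 22*l^4 - 36*l^3 + 25*l^2 - 16*l - 9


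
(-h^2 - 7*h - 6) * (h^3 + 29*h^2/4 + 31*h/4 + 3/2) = -h^5 - 57*h^4/4 - 129*h^3/2 - 397*h^2/4 - 57*h - 9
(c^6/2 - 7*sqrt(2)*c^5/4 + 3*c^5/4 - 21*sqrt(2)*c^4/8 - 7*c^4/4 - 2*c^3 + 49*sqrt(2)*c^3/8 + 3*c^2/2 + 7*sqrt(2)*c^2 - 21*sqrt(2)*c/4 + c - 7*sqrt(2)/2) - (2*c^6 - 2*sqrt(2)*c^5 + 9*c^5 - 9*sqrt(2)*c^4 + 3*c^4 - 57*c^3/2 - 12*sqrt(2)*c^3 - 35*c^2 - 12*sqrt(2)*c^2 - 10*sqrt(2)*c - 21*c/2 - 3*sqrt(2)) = -3*c^6/2 - 33*c^5/4 + sqrt(2)*c^5/4 - 19*c^4/4 + 51*sqrt(2)*c^4/8 + 145*sqrt(2)*c^3/8 + 53*c^3/2 + 19*sqrt(2)*c^2 + 73*c^2/2 + 19*sqrt(2)*c/4 + 23*c/2 - sqrt(2)/2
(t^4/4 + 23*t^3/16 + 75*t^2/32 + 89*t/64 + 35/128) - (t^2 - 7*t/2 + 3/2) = t^4/4 + 23*t^3/16 + 43*t^2/32 + 313*t/64 - 157/128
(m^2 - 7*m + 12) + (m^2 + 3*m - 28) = 2*m^2 - 4*m - 16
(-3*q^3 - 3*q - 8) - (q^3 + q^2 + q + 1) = -4*q^3 - q^2 - 4*q - 9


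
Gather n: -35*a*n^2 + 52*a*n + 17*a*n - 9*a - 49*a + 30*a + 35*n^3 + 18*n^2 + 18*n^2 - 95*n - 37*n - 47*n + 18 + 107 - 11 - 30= -28*a + 35*n^3 + n^2*(36 - 35*a) + n*(69*a - 179) + 84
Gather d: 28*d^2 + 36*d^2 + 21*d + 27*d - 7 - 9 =64*d^2 + 48*d - 16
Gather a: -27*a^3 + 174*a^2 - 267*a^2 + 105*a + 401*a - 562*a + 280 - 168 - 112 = -27*a^3 - 93*a^2 - 56*a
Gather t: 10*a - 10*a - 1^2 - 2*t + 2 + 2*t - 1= 0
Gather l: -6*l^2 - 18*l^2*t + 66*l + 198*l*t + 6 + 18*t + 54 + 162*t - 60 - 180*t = l^2*(-18*t - 6) + l*(198*t + 66)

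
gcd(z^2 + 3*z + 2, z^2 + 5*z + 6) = z + 2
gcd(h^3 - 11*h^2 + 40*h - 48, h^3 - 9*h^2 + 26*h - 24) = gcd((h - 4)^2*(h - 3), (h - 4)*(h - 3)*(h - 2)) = h^2 - 7*h + 12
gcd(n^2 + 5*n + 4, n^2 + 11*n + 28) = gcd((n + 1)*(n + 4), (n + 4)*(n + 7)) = n + 4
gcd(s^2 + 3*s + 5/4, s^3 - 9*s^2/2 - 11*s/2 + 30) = s + 5/2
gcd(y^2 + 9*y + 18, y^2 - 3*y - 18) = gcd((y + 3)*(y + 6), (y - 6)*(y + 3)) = y + 3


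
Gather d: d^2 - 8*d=d^2 - 8*d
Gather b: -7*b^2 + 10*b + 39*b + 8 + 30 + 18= -7*b^2 + 49*b + 56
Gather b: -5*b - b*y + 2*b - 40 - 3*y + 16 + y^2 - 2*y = b*(-y - 3) + y^2 - 5*y - 24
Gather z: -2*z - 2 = -2*z - 2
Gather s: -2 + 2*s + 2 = 2*s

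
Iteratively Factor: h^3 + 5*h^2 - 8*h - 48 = (h + 4)*(h^2 + h - 12) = (h + 4)^2*(h - 3)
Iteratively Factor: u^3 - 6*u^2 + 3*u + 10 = (u + 1)*(u^2 - 7*u + 10) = (u - 5)*(u + 1)*(u - 2)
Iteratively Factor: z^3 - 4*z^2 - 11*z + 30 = (z + 3)*(z^2 - 7*z + 10) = (z - 5)*(z + 3)*(z - 2)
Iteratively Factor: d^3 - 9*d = (d - 3)*(d^2 + 3*d) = (d - 3)*(d + 3)*(d)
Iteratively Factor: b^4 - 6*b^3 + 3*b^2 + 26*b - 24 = (b - 3)*(b^3 - 3*b^2 - 6*b + 8) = (b - 4)*(b - 3)*(b^2 + b - 2) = (b - 4)*(b - 3)*(b - 1)*(b + 2)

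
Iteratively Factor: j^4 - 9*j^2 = (j + 3)*(j^3 - 3*j^2) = j*(j + 3)*(j^2 - 3*j) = j^2*(j + 3)*(j - 3)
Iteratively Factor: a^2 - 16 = (a + 4)*(a - 4)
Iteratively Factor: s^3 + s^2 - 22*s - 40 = (s + 2)*(s^2 - s - 20) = (s - 5)*(s + 2)*(s + 4)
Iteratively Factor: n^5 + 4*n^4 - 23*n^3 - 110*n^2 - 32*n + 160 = (n - 1)*(n^4 + 5*n^3 - 18*n^2 - 128*n - 160) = (n - 1)*(n + 4)*(n^3 + n^2 - 22*n - 40) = (n - 1)*(n + 4)^2*(n^2 - 3*n - 10) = (n - 1)*(n + 2)*(n + 4)^2*(n - 5)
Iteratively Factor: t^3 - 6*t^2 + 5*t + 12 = (t - 3)*(t^2 - 3*t - 4) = (t - 3)*(t + 1)*(t - 4)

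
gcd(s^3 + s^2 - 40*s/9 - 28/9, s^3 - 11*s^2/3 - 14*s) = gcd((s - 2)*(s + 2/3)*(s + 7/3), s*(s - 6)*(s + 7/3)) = s + 7/3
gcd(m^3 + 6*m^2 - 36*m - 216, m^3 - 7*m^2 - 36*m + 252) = m^2 - 36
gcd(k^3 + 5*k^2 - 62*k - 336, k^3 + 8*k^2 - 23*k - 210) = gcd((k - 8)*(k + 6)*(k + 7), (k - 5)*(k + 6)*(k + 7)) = k^2 + 13*k + 42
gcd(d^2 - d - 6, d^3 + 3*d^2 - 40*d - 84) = d + 2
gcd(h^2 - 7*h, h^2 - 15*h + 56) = h - 7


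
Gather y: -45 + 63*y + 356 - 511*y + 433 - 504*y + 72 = 816 - 952*y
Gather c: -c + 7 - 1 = 6 - c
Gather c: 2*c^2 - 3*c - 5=2*c^2 - 3*c - 5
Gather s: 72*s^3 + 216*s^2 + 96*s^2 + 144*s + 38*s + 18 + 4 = 72*s^3 + 312*s^2 + 182*s + 22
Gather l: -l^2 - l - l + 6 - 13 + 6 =-l^2 - 2*l - 1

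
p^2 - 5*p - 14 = (p - 7)*(p + 2)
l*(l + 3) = l^2 + 3*l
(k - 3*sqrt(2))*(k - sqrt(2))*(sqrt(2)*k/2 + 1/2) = sqrt(2)*k^3/2 - 7*k^2/2 + sqrt(2)*k + 3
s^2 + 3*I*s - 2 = (s + I)*(s + 2*I)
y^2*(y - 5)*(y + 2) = y^4 - 3*y^3 - 10*y^2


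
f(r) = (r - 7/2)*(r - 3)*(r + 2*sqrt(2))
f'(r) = (r - 7/2)*(r - 3) + (r - 7/2)*(r + 2*sqrt(2)) + (r - 3)*(r + 2*sqrt(2))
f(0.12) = 28.70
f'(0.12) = -8.72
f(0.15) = 28.44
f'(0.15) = -8.92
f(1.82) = 9.22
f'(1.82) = -11.31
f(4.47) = 10.41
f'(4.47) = 19.23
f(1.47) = 13.35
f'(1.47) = -12.20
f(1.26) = 15.94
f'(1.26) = -12.37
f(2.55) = 2.30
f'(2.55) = -7.10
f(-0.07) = 30.23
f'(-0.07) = -7.36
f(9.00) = 390.34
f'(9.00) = 169.03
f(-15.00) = -4053.13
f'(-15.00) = 777.26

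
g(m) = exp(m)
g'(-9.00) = 0.00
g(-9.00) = 0.00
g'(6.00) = 403.43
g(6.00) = 403.43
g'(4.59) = 98.49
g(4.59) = 98.49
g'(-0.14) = 0.87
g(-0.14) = 0.87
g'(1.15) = 3.16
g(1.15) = 3.16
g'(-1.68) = 0.19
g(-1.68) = 0.19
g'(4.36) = 78.26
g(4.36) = 78.26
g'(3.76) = 42.95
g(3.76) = 42.95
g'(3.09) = 21.98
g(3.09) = 21.98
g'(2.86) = 17.46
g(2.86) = 17.46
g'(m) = exp(m)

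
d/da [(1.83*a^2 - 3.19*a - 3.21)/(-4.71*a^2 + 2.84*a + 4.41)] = (-9.8277*a^2 - 14.0976*a - 4.9515)/(22.1841*a^4 - 26.7528*a^3 - 33.4766*a^2 + 25.0488*a + 19.4481)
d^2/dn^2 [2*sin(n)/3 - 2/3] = -2*sin(n)/3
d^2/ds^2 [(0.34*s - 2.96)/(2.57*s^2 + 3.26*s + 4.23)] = ((12.9976 - 5.2428*s)*(2.57*s^2 + 3.26*s + 4.23) + (0.34*s - 2.96)*(5.14*s + 3.26)*(10.28*s + 6.52))/(2.57*s^2 + 3.26*s + 4.23)^3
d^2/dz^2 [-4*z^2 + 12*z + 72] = -8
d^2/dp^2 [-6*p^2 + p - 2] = -12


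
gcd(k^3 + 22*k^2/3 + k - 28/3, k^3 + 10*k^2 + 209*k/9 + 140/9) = k^2 + 25*k/3 + 28/3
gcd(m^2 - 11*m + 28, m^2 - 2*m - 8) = m - 4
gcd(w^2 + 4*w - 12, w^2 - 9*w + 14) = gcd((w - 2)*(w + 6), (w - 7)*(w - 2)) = w - 2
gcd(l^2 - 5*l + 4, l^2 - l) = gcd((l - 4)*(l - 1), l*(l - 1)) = l - 1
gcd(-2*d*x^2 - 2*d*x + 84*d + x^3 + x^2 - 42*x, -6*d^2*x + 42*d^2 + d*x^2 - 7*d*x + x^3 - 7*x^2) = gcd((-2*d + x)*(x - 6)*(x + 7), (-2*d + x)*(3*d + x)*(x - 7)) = -2*d + x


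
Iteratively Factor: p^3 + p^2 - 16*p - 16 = (p + 4)*(p^2 - 3*p - 4) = (p + 1)*(p + 4)*(p - 4)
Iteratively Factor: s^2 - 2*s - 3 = (s + 1)*(s - 3)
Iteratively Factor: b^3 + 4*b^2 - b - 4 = (b + 1)*(b^2 + 3*b - 4) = (b - 1)*(b + 1)*(b + 4)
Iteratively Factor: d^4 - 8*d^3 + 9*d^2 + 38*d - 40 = (d - 4)*(d^3 - 4*d^2 - 7*d + 10) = (d - 4)*(d - 1)*(d^2 - 3*d - 10) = (d - 5)*(d - 4)*(d - 1)*(d + 2)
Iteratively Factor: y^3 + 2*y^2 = (y)*(y^2 + 2*y) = y*(y + 2)*(y)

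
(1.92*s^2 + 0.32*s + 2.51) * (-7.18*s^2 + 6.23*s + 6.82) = -13.7856*s^4 + 9.664*s^3 - 2.9338*s^2 + 17.8197*s + 17.1182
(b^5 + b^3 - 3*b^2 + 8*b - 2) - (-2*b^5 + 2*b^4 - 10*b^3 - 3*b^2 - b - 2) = 3*b^5 - 2*b^4 + 11*b^3 + 9*b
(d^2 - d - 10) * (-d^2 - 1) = -d^4 + d^3 + 9*d^2 + d + 10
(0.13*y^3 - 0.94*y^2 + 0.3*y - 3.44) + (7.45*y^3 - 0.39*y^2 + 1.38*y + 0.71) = 7.58*y^3 - 1.33*y^2 + 1.68*y - 2.73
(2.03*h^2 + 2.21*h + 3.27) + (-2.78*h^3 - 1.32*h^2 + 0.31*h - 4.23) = -2.78*h^3 + 0.71*h^2 + 2.52*h - 0.96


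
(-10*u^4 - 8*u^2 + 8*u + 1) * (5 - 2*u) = 20*u^5 - 50*u^4 + 16*u^3 - 56*u^2 + 38*u + 5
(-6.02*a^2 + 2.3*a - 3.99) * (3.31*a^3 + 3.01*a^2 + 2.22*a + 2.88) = -19.9262*a^5 - 10.5072*a^4 - 19.6483*a^3 - 24.2415*a^2 - 2.2338*a - 11.4912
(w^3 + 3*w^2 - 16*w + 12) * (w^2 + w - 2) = w^5 + 4*w^4 - 15*w^3 - 10*w^2 + 44*w - 24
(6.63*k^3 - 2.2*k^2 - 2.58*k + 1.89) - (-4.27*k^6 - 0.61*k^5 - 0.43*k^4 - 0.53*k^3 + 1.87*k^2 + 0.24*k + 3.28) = 4.27*k^6 + 0.61*k^5 + 0.43*k^4 + 7.16*k^3 - 4.07*k^2 - 2.82*k - 1.39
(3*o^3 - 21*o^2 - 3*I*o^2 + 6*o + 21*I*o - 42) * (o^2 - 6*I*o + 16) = 3*o^5 - 21*o^4 - 21*I*o^4 + 36*o^3 + 147*I*o^3 - 252*o^2 - 84*I*o^2 + 96*o + 588*I*o - 672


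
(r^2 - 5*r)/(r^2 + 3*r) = (r - 5)/(r + 3)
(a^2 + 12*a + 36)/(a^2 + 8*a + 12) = (a + 6)/(a + 2)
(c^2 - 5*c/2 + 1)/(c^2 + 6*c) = (c^2 - 5*c/2 + 1)/(c*(c + 6))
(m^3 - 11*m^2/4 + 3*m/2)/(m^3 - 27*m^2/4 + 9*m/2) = (m - 2)/(m - 6)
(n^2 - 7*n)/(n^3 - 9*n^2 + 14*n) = 1/(n - 2)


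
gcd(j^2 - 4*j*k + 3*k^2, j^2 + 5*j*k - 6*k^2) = j - k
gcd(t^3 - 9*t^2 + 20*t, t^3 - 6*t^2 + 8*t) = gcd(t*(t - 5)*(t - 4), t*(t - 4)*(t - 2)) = t^2 - 4*t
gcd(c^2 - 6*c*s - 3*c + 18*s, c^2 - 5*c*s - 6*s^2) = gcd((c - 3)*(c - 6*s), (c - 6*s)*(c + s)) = -c + 6*s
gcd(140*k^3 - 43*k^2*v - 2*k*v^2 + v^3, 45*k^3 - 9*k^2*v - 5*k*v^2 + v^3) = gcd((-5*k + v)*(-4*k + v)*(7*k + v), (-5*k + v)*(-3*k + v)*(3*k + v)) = -5*k + v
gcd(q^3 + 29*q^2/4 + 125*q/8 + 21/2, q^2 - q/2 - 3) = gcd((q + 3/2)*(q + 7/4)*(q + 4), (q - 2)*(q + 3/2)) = q + 3/2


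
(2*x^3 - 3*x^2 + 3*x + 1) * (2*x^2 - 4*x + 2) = 4*x^5 - 14*x^4 + 22*x^3 - 16*x^2 + 2*x + 2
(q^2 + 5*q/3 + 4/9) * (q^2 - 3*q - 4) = q^4 - 4*q^3/3 - 77*q^2/9 - 8*q - 16/9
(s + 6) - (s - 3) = 9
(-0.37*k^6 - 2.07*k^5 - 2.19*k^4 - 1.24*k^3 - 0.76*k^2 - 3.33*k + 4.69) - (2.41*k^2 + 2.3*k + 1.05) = -0.37*k^6 - 2.07*k^5 - 2.19*k^4 - 1.24*k^3 - 3.17*k^2 - 5.63*k + 3.64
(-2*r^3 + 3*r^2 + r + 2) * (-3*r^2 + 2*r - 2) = 6*r^5 - 13*r^4 + 7*r^3 - 10*r^2 + 2*r - 4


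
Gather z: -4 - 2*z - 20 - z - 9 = -3*z - 33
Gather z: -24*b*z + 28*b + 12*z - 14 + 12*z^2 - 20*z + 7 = 28*b + 12*z^2 + z*(-24*b - 8) - 7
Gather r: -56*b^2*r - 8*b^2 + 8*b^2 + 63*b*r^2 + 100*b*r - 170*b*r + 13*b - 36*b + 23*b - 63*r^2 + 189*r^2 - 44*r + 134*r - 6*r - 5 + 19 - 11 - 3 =r^2*(63*b + 126) + r*(-56*b^2 - 70*b + 84)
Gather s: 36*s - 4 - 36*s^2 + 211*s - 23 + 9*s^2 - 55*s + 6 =-27*s^2 + 192*s - 21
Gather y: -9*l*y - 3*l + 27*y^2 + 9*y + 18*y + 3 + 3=-3*l + 27*y^2 + y*(27 - 9*l) + 6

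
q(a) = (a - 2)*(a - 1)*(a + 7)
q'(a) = (a - 2)*(a - 1) + (a - 2)*(a + 7) + (a - 1)*(a + 7)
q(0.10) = 12.14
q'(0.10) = -18.17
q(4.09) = 71.62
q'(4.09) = 63.90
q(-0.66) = 27.99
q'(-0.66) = -22.97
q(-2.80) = 76.61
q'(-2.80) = -17.88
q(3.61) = 44.58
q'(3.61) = 48.98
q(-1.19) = 40.59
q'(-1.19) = -24.27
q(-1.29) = 43.02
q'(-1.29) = -24.33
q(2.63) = 9.89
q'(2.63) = 22.79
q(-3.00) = 80.00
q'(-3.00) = -16.00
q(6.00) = 260.00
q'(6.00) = 137.00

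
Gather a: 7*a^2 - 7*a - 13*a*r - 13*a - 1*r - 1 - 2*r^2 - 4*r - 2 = 7*a^2 + a*(-13*r - 20) - 2*r^2 - 5*r - 3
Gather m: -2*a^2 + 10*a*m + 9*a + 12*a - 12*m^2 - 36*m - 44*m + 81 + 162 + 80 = -2*a^2 + 21*a - 12*m^2 + m*(10*a - 80) + 323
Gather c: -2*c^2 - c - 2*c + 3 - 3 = -2*c^2 - 3*c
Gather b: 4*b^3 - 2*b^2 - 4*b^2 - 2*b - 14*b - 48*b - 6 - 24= 4*b^3 - 6*b^2 - 64*b - 30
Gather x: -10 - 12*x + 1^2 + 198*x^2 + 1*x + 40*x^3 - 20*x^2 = 40*x^3 + 178*x^2 - 11*x - 9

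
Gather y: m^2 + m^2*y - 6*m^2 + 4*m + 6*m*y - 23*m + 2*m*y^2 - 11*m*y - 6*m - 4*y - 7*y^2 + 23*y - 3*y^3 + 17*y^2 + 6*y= -5*m^2 - 25*m - 3*y^3 + y^2*(2*m + 10) + y*(m^2 - 5*m + 25)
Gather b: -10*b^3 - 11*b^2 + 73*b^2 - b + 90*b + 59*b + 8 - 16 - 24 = -10*b^3 + 62*b^2 + 148*b - 32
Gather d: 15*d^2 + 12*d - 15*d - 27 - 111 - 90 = 15*d^2 - 3*d - 228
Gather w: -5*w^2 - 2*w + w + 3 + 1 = -5*w^2 - w + 4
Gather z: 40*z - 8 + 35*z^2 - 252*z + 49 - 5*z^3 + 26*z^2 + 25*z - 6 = -5*z^3 + 61*z^2 - 187*z + 35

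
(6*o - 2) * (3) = 18*o - 6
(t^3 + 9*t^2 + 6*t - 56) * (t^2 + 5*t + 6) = t^5 + 14*t^4 + 57*t^3 + 28*t^2 - 244*t - 336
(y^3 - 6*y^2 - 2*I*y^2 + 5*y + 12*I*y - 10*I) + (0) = y^3 - 6*y^2 - 2*I*y^2 + 5*y + 12*I*y - 10*I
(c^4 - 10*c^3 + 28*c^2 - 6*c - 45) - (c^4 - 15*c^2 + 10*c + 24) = -10*c^3 + 43*c^2 - 16*c - 69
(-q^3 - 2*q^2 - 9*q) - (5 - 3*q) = -q^3 - 2*q^2 - 6*q - 5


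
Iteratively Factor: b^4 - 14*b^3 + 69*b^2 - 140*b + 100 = (b - 2)*(b^3 - 12*b^2 + 45*b - 50) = (b - 5)*(b - 2)*(b^2 - 7*b + 10) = (b - 5)^2*(b - 2)*(b - 2)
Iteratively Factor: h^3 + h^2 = (h + 1)*(h^2) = h*(h + 1)*(h)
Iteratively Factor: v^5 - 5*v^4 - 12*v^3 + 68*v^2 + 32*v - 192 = (v - 4)*(v^4 - v^3 - 16*v^2 + 4*v + 48) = (v - 4)*(v + 2)*(v^3 - 3*v^2 - 10*v + 24) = (v - 4)*(v - 2)*(v + 2)*(v^2 - v - 12) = (v - 4)*(v - 2)*(v + 2)*(v + 3)*(v - 4)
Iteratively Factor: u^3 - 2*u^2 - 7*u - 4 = (u + 1)*(u^2 - 3*u - 4) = (u - 4)*(u + 1)*(u + 1)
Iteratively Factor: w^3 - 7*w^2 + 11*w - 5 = (w - 5)*(w^2 - 2*w + 1) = (w - 5)*(w - 1)*(w - 1)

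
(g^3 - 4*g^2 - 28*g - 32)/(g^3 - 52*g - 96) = (g + 2)/(g + 6)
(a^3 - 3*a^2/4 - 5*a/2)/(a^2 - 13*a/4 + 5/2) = a*(4*a + 5)/(4*a - 5)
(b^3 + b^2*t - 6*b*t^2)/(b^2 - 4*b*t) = (b^2 + b*t - 6*t^2)/(b - 4*t)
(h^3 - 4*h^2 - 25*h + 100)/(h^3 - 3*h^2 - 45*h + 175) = (h^2 + h - 20)/(h^2 + 2*h - 35)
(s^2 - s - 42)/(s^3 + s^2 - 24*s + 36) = (s - 7)/(s^2 - 5*s + 6)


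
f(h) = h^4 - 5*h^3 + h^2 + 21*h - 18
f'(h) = 4*h^3 - 15*h^2 + 2*h + 21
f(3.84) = 11.70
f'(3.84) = 33.99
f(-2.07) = 5.52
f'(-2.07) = -82.89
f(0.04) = -17.16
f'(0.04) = 21.06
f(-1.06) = -31.92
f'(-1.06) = -2.74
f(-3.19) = 191.05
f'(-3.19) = -267.87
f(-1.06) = -31.92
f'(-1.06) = -2.74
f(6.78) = 725.11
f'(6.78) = 591.70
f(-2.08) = 6.36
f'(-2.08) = -84.05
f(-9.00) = 10080.00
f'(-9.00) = -4128.00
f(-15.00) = 67392.00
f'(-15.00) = -16884.00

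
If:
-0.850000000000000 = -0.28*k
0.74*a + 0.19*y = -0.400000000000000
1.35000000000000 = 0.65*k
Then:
No Solution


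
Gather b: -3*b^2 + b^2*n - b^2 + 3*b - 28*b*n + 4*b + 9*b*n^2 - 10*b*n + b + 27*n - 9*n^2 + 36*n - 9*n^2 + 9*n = b^2*(n - 4) + b*(9*n^2 - 38*n + 8) - 18*n^2 + 72*n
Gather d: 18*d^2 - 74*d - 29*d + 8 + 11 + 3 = 18*d^2 - 103*d + 22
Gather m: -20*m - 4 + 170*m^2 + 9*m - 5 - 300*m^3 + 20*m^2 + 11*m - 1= -300*m^3 + 190*m^2 - 10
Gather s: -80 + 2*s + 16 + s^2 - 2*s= s^2 - 64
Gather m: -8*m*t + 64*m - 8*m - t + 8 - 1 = m*(56 - 8*t) - t + 7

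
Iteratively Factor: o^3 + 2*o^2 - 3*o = (o - 1)*(o^2 + 3*o) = o*(o - 1)*(o + 3)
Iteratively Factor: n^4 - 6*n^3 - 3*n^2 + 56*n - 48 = (n - 1)*(n^3 - 5*n^2 - 8*n + 48) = (n - 1)*(n + 3)*(n^2 - 8*n + 16) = (n - 4)*(n - 1)*(n + 3)*(n - 4)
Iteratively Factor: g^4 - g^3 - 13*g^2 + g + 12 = (g + 1)*(g^3 - 2*g^2 - 11*g + 12) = (g - 1)*(g + 1)*(g^2 - g - 12) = (g - 1)*(g + 1)*(g + 3)*(g - 4)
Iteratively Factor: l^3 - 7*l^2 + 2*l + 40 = (l + 2)*(l^2 - 9*l + 20) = (l - 4)*(l + 2)*(l - 5)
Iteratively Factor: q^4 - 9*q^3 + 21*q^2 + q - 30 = (q - 3)*(q^3 - 6*q^2 + 3*q + 10) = (q - 3)*(q + 1)*(q^2 - 7*q + 10) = (q - 3)*(q - 2)*(q + 1)*(q - 5)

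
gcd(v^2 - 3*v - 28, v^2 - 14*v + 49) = v - 7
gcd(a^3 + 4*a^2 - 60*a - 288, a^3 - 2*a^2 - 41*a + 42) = a + 6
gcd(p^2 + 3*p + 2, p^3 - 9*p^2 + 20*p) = 1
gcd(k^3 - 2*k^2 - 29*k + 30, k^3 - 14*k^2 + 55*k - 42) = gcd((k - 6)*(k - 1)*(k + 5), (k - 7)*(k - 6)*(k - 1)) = k^2 - 7*k + 6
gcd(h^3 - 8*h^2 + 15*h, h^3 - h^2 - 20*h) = h^2 - 5*h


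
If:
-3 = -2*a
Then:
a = 3/2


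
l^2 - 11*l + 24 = (l - 8)*(l - 3)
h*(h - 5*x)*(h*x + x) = h^3*x - 5*h^2*x^2 + h^2*x - 5*h*x^2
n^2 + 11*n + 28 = (n + 4)*(n + 7)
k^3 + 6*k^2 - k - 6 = (k - 1)*(k + 1)*(k + 6)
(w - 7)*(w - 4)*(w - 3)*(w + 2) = w^4 - 12*w^3 + 33*w^2 + 38*w - 168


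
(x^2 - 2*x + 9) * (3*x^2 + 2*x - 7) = 3*x^4 - 4*x^3 + 16*x^2 + 32*x - 63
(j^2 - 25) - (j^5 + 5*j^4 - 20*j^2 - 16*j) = -j^5 - 5*j^4 + 21*j^2 + 16*j - 25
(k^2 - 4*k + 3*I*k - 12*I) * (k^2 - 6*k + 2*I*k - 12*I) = k^4 - 10*k^3 + 5*I*k^3 + 18*k^2 - 50*I*k^2 + 60*k + 120*I*k - 144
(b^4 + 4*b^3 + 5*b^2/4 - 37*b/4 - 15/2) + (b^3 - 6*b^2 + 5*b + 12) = b^4 + 5*b^3 - 19*b^2/4 - 17*b/4 + 9/2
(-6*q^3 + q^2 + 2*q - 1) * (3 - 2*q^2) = 12*q^5 - 2*q^4 - 22*q^3 + 5*q^2 + 6*q - 3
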